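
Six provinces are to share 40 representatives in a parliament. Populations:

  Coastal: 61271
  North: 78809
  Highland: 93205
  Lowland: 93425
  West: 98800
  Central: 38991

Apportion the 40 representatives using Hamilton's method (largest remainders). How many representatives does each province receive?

Total 464501; standard divisor 464501/40 ≈ 11612.525.
Standard quotas: Coastal 5.2763, North 6.7866, Highland 8.0262, Lowland 8.0452, West 8.5081, Central 3.3577.
Lower quotas: Coastal 5, North 6, Highland 8, Lowland 8, West 8, Central 3 (sum 38, leaving 2 seats).
Remainders in descending order: North 0.7866, West 0.5081, Central 0.3577, Coastal 0.2763, Lowland 0.0452, Highland 0.0262.
The surplus seats go to North, West.

Coastal=5, North=7, Highland=8, Lowland=8, West=9, Central=3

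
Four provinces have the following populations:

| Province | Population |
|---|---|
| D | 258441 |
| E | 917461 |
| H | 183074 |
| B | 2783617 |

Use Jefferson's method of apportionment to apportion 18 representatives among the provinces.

D 1, E 4, H 0, B 13

Standard divisor 4142593/18 ≈ 230144.056; standard quotas: D 1.123, E 3.986, H 0.795, B 12.095.
Rounding down gives 1, 3, 0, 12 = 16 seats, so the divisor must be adjusted.
With modified divisor 206500: modified quotas D 1.252, E 4.443, H 0.887, B 13.480.
Rounding down: D 1, E 4, H 0, B 13 (total 18).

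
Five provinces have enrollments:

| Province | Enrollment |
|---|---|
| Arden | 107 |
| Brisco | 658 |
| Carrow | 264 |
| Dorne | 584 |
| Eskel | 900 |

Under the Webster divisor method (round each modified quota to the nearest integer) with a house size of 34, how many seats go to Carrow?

4

Standard divisor 2513/34 ≈ 73.912; standard quotas: Arden 1.448, Brisco 8.903, Carrow 3.572, Dorne 7.901, Eskel 12.177.
Rounding to the nearest integer gives Arden 1, Brisco 9, Carrow 4, Dorne 8, Eskel 12 — total 34, matching the house size, so no adjustment is needed.
Carrow receives 4.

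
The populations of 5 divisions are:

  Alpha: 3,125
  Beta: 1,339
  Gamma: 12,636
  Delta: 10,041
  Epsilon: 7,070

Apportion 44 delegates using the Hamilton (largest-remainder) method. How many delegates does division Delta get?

13

Standard divisor: 34211 ÷ 44 ≈ 777.523.
Standard quotas: Alpha 4.0192, Beta 1.7221, Gamma 16.2516, Delta 12.9141, Epsilon 9.0930.
Lower quotas: Alpha 4, Beta 1, Gamma 16, Delta 12, Epsilon 9 (sum 42, leaving 2 seats).
Remainders in descending order: Delta 0.9141, Beta 0.7221, Gamma 0.2516, Epsilon 0.0930, Alpha 0.0192.
Largest remainders: Delta, Beta receive the extra seats.
Delta receives 13.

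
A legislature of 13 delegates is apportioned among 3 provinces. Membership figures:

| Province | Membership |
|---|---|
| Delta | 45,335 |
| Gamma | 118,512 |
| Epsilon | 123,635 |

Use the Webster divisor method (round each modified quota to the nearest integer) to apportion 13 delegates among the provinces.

Delta 2, Gamma 5, Epsilon 6

Standard divisor 287482/13 ≈ 22114; standard quotas: Delta 2.050, Gamma 5.359, Epsilon 5.591.
Rounding to the nearest integer gives Delta 2, Gamma 5, Epsilon 6 — total 13, matching the house size, so no adjustment is needed.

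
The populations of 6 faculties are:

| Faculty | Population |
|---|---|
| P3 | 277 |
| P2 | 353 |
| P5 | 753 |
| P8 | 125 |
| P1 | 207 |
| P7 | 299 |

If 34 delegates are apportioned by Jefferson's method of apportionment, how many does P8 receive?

Standard divisor 2014/34 ≈ 59.235; standard quotas: P3 4.676, P2 5.959, P5 12.712, P8 2.110, P1 3.495, P7 5.048.
Rounding down gives 4, 5, 12, 2, 3, 5 = 31 seats, so the divisor must be adjusted.
With modified divisor 55: modified quotas P3 5.036, P2 6.418, P5 13.691, P8 2.273, P1 3.764, P7 5.436.
Rounding down: P3 5, P2 6, P5 13, P8 2, P1 3, P7 5 (total 34).
P8 receives 2.

2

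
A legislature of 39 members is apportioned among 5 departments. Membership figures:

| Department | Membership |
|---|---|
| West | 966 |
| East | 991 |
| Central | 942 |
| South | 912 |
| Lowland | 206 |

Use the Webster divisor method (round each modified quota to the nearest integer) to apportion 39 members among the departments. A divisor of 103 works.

With modified divisor 103: modified quotas West 9.379, East 9.621, Central 9.146, South 8.854, Lowland 2.000.
Rounding to the nearest integer: West 9, East 10, Central 9, South 9, Lowland 2 (total 39).

West: 9; East: 10; Central: 9; South: 9; Lowland: 2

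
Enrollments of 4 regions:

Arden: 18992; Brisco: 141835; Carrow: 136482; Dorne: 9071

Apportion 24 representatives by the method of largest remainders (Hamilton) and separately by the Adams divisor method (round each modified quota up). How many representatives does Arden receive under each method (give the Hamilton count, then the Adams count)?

1 and 2

Hamilton: Arden 1, Brisco 11, Carrow 11, Dorne 1.
Adams: Arden 2, Brisco 11, Carrow 10, Dorne 1.
Arden gets 1 under Hamilton and 2 under Adams.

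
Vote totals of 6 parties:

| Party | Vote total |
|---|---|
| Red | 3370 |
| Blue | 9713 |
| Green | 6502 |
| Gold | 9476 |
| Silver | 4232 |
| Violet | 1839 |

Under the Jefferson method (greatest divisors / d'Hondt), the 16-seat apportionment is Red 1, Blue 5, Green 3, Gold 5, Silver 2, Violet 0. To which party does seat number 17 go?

Violet

Priority for the next seat is population ÷ (current seats + 1).
Priorities: Red 1685.000, Blue 1618.833, Green 1625.500, Gold 1579.333, Silver 1410.667, Violet 1839.000.
Highest priority: Violet.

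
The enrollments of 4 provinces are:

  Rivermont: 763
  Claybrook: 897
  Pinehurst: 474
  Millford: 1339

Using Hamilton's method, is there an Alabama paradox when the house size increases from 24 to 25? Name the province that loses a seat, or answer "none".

Pinehurst

At 24 seats: Rivermont 5, Claybrook 6, Pinehurst 4, Millford 9.
At 25 seats: Rivermont 6, Claybrook 6, Pinehurst 3, Millford 10.
Pinehurst drops from 4 to 3.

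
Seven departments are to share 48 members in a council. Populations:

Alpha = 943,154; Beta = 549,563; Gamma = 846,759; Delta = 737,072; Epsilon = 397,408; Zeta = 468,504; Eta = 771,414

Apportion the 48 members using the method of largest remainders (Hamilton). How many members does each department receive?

Alpha 10, Beta 5, Gamma 9, Delta 7, Epsilon 4, Zeta 5, Eta 8

Standard divisor: 4713874 ÷ 48 ≈ 98205.708.
Standard quotas: Alpha 9.6039, Beta 5.5960, Gamma 8.6223, Delta 7.5054, Epsilon 4.0467, Zeta 4.7706, Eta 7.8551.
Lower quotas: Alpha 9, Beta 5, Gamma 8, Delta 7, Epsilon 4, Zeta 4, Eta 7 (sum 44, leaving 4 seats).
Remainders in descending order: Eta 0.8551, Zeta 0.7706, Gamma 0.6223, Alpha 0.6039, Beta 0.5960, Delta 0.5054, Epsilon 0.0467.
Largest remainders: Eta, Zeta, Gamma, Alpha receive the extra seats.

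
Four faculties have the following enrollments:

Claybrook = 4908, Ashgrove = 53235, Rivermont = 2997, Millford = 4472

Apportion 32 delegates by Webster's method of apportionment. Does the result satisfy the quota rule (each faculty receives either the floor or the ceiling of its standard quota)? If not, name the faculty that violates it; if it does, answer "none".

Standard quotas: Claybrook 2.394, Ashgrove 25.964, Rivermont 1.462, Millford 2.181.
Webster allocation: Claybrook 2, Ashgrove 27, Rivermont 1, Millford 2.
Ashgrove has quota 25.964 (lower 25, upper 26) but receives 27 — outside the quota interval.

Ashgrove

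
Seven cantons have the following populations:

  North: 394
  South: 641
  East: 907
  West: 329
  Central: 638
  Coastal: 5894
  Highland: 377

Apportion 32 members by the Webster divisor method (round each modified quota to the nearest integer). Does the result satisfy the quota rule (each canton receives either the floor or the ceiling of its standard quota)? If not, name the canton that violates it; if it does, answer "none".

Standard quotas: North 1.373, South 2.234, East 3.162, West 1.147, Central 2.224, Coastal 20.546, Highland 1.314.
Webster allocation: North 1, South 2, East 3, West 1, Central 2, Coastal 22, Highland 1.
Coastal has quota 20.546 (lower 20, upper 21) but receives 22 — outside the quota interval.

Coastal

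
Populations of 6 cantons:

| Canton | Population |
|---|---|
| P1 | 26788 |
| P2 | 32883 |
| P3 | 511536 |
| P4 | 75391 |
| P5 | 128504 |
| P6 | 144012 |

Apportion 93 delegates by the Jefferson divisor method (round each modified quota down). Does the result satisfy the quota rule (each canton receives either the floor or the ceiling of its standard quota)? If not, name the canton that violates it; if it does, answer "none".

Standard quotas: P1 2.711, P2 3.327, P3 51.759, P4 7.628, P5 13.003, P6 14.572.
Jefferson allocation: P1 2, P2 3, P3 53, P4 7, P5 13, P6 15.
P3 has quota 51.759 (lower 51, upper 52) but receives 53 — outside the quota interval.

P3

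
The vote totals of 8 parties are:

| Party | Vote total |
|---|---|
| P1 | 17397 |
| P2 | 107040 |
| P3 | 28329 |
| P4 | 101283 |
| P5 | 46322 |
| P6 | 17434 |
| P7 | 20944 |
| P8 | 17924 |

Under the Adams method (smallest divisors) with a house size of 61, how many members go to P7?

4

Standard divisor 356673/61 ≈ 5847.098; standard quotas: P1 2.975, P2 18.307, P3 4.845, P4 17.322, P5 7.922, P6 2.982, P7 3.582, P8 3.065.
Rounding up gives 3, 19, 5, 18, 8, 3, 4, 4 = 64 seats, so the divisor must be adjusted.
With modified divisor 6100: modified quotas P1 2.852, P2 17.548, P3 4.644, P4 16.604, P5 7.594, P6 2.858, P7 3.433, P8 2.938.
Rounding up: P1 3, P2 18, P3 5, P4 17, P5 8, P6 3, P7 4, P8 3 (total 61).
P7 receives 4.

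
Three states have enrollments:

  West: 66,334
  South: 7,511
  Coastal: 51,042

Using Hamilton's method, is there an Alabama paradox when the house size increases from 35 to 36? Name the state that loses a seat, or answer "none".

none

At 35 seats: West 19, South 2, Coastal 14.
At 36 seats: West 19, South 2, Coastal 15.
No state's allocation decreased.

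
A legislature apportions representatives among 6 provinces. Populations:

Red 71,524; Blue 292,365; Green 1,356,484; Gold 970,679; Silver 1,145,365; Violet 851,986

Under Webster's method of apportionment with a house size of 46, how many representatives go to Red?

Standard divisor 4688403/46 ≈ 101921.804; standard quotas: Red 0.702, Blue 2.869, Green 13.309, Gold 9.524, Silver 11.238, Violet 8.359.
Rounding to the nearest integer gives Red 1, Blue 3, Green 13, Gold 10, Silver 11, Violet 8 — total 46, matching the house size, so no adjustment is needed.
Red receives 1.

1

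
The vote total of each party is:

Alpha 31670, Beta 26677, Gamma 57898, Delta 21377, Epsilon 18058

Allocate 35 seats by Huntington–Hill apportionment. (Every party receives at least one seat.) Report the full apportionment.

Alpha 7, Beta 6, Gamma 13, Delta 5, Epsilon 4

With divisor 4464: modified quotas Alpha 7.095, Beta 5.976, Gamma 12.970, Delta 4.789, Epsilon 4.045.
Geometric-mean thresholds: Alpha √(7·8)=7.483, Beta √(5·6)=5.477, Gamma √(12·13)=12.490, Delta √(4·5)=4.472, Epsilon √(4·5)=4.472.
Each quota rounded against its threshold gives Alpha 7, Beta 6, Gamma 13, Delta 5, Epsilon 4 (total 35).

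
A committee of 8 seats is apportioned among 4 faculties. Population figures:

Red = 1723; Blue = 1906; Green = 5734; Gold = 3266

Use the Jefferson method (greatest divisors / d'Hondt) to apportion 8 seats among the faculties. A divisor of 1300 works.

With modified divisor 1300: modified quotas Red 1.325, Blue 1.466, Green 4.411, Gold 2.512.
Rounding down: Red 1, Blue 1, Green 4, Gold 2 (total 8).

Red: 1, Blue: 1, Green: 4, Gold: 2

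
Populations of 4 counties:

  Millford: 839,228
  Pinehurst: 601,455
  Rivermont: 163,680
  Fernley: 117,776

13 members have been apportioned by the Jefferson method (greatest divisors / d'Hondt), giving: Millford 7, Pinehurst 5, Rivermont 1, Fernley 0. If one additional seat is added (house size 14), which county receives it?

Fernley

Priority for the next seat is population ÷ (current seats + 1).
Priorities: Millford 104903.500, Pinehurst 100242.500, Rivermont 81840.000, Fernley 117776.000.
Highest priority: Fernley.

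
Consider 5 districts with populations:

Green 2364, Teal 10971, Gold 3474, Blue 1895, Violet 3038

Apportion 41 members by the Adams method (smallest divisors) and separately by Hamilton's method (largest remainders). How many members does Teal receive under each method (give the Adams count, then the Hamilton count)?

19 and 21

Adams: Green 5, Teal 19, Gold 7, Blue 4, Violet 6.
Hamilton: Green 4, Teal 21, Gold 6, Blue 4, Violet 6.
Teal gets 19 under Adams and 21 under Hamilton.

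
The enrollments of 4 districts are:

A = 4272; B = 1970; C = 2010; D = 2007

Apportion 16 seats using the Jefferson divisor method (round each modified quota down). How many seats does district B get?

3

Standard divisor 10259/16 ≈ 641.188; standard quotas: A 6.663, B 3.072, C 3.135, D 3.130.
Rounding down gives 6, 3, 3, 3 = 15 seats, so the divisor must be adjusted.
With modified divisor 600: modified quotas A 7.120, B 3.283, C 3.350, D 3.345.
Rounding down: A 7, B 3, C 3, D 3 (total 16).
B receives 3.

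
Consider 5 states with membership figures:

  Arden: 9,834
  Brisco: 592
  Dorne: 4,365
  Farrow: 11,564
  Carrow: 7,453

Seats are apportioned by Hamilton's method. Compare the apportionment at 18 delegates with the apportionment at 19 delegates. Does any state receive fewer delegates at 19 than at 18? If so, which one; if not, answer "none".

At 18 seats: Arden 5, Brisco 0, Dorne 3, Farrow 6, Carrow 4.
At 19 seats: Arden 6, Brisco 0, Dorne 2, Farrow 7, Carrow 4.
Dorne drops from 3 to 2.

Dorne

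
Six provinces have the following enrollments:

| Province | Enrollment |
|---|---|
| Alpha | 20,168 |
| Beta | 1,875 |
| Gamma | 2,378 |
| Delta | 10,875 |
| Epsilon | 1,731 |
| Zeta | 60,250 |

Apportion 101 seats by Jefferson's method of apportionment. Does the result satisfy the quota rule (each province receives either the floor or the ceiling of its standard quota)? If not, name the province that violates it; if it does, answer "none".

Zeta

Standard quotas: Alpha 20.940, Beta 1.947, Gamma 2.469, Delta 11.291, Epsilon 1.797, Zeta 62.556.
Jefferson allocation: Alpha 21, Beta 2, Gamma 2, Delta 11, Epsilon 1, Zeta 64.
Zeta has quota 62.556 (lower 62, upper 63) but receives 64 — outside the quota interval.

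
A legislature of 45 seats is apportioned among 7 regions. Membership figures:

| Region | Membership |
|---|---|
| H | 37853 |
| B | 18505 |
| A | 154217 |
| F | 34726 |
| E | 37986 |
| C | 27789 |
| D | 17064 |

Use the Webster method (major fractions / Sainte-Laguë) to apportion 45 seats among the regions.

H 5; B 3; A 21; F 5; E 5; C 4; D 2

Standard divisor 328140/45 ≈ 7292; standard quotas: H 5.191, B 2.538, A 21.149, F 4.762, E 5.209, C 3.811, D 2.340.
Rounding to the nearest integer gives H 5, B 3, A 21, F 5, E 5, C 4, D 2 — total 45, matching the house size, so no adjustment is needed.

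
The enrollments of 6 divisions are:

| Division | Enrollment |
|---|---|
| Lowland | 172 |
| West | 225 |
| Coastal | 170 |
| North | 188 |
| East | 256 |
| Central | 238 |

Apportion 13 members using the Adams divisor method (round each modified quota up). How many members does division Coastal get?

Standard divisor 1249/13 ≈ 96.077; standard quotas: Lowland 1.790, West 2.342, Coastal 1.769, North 1.957, East 2.665, Central 2.477.
Rounding up gives 2, 3, 2, 2, 3, 3 = 15 seats, so the divisor must be adjusted.
With modified divisor 124: modified quotas Lowland 1.387, West 1.815, Coastal 1.371, North 1.516, East 2.065, Central 1.919.
Rounding up: Lowland 2, West 2, Coastal 2, North 2, East 3, Central 2 (total 13).
Coastal receives 2.

2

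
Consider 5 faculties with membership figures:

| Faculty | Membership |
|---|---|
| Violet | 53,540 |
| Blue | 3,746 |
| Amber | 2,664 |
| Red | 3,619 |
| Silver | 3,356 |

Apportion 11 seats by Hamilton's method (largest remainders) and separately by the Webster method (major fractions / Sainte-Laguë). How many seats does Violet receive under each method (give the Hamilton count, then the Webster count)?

Hamilton: Violet 9, Blue 1, Amber 0, Red 1, Silver 0.
Webster: Violet 8, Blue 1, Amber 0, Red 1, Silver 1.
Violet gets 9 under Hamilton and 8 under Webster.

9 and 8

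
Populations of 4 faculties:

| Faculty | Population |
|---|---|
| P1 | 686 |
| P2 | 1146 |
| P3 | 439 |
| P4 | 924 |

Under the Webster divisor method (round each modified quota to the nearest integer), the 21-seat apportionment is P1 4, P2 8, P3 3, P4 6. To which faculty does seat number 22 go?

P1

Priority for the next seat is population ÷ (current seats + 0.5).
Priorities: P1 152.444, P2 134.824, P3 125.429, P4 142.154.
Highest priority: P1.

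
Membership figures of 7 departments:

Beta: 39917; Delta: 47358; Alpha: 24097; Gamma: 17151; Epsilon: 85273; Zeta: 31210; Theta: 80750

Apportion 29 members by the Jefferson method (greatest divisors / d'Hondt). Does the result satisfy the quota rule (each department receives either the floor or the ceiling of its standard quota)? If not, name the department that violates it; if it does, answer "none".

none

Standard quotas: Beta 3.554, Delta 4.216, Alpha 2.145, Gamma 1.527, Epsilon 7.591, Zeta 2.778, Theta 7.189.
Jefferson allocation: Beta 3, Delta 4, Alpha 2, Gamma 1, Epsilon 8, Zeta 3, Theta 8.
Every allocation lies between the lower and upper quota.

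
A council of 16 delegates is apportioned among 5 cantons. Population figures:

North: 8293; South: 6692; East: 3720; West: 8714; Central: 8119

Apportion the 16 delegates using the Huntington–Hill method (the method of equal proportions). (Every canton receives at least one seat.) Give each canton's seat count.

With divisor 2369: modified quotas North 3.501, South 2.825, East 1.570, West 3.678, Central 3.427.
Geometric-mean thresholds: North √(3·4)=3.464, South √(2·3)=2.449, East √(1·2)=1.414, West √(3·4)=3.464, Central √(3·4)=3.464.
Each quota rounded against its threshold gives North 4, South 3, East 2, West 4, Central 3 (total 16).

North: 4, South: 3, East: 2, West: 4, Central: 3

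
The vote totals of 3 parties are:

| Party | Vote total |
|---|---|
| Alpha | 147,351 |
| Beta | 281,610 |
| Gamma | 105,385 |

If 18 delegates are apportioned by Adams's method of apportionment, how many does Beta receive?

Standard divisor 534346/18 ≈ 29685.889; standard quotas: Alpha 4.964, Beta 9.486, Gamma 3.550.
Rounding up gives 5, 10, 4 = 19 seats, so the divisor must be adjusted.
With modified divisor 33200: modified quotas Alpha 4.438, Beta 8.482, Gamma 3.174.
Rounding up: Alpha 5, Beta 9, Gamma 4 (total 18).
Beta receives 9.

9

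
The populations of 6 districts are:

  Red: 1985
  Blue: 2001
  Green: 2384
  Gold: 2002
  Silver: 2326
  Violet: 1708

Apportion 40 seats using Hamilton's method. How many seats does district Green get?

Total 12406; standard divisor 12406/40 ≈ 310.15.
Standard quotas: Red 6.400, Blue 6.452, Green 7.687, Gold 6.455, Silver 7.500, Violet 5.507.
Lower quotas: Red 6, Blue 6, Green 7, Gold 6, Silver 7, Violet 5 (sum 37, leaving 3 seats).
Remainders in descending order: Green 0.687, Violet 0.507, Silver 0.500, Gold 0.455, Blue 0.452, Red 0.400.
The surplus seats go to Green, Violet, Silver.
Green receives 8.

8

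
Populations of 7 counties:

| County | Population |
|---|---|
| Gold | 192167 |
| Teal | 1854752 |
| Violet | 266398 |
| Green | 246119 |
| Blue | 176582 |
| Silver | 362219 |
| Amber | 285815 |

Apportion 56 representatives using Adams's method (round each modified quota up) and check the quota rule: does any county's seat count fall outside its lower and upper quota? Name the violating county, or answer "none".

Standard quotas: Gold 3.180, Teal 30.693, Violet 4.408, Green 4.073, Blue 2.922, Silver 5.994, Amber 4.730.
Adams allocation: Gold 4, Teal 29, Violet 5, Green 4, Blue 3, Silver 6, Amber 5.
Teal has quota 30.693 (lower 30, upper 31) but receives 29 — outside the quota interval.

Teal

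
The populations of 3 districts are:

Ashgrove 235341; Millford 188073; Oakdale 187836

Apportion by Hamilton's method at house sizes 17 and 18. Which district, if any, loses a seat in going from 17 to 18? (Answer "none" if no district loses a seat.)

At 17 seats: Ashgrove 7, Millford 5, Oakdale 5.
At 18 seats: Ashgrove 7, Millford 6, Oakdale 5.
No district's allocation decreased.

none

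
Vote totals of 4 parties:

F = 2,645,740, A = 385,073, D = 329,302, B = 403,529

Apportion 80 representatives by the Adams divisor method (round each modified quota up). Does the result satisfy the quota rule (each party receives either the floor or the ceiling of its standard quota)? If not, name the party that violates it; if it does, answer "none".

Standard quotas: F 56.238, A 8.185, D 7.000, B 8.577.
Adams allocation: F 55, A 9, D 7, B 9.
F has quota 56.238 (lower 56, upper 57) but receives 55 — outside the quota interval.

F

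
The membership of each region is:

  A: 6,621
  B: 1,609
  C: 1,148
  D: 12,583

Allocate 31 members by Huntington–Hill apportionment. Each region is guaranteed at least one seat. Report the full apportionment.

A: 9, B: 2, C: 2, D: 18

With divisor 709: modified quotas A 9.339, B 2.269, C 1.619, D 17.748.
Geometric-mean thresholds: A √(9·10)=9.487, B √(2·3)=2.449, C √(1·2)=1.414, D √(17·18)=17.493.
Each quota rounded against its threshold gives A 9, B 2, C 2, D 18 (total 31).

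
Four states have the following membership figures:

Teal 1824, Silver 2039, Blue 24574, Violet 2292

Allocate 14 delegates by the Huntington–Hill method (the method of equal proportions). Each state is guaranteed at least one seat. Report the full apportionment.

Teal 1; Silver 1; Blue 11; Violet 1

With divisor 2241: modified quotas Teal 0.814, Silver 0.910, Blue 10.966, Violet 1.023.
Geometric-mean thresholds: Teal (min 1), Silver (min 1), Blue √(10·11)=10.488, Violet √(1·2)=1.414.
Each quota rounded against its threshold gives Teal 1, Silver 1, Blue 11, Violet 1 (total 14).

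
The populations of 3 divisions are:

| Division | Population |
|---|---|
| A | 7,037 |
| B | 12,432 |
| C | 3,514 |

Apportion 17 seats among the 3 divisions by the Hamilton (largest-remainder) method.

A 5, B 9, C 3

The standard divisor is 22983/17 ≈ 1351.941.
Standard quotas: A 5.2051, B 9.1957, C 2.5992.
Lower quotas: A 5, B 9, C 2 (sum 16, leaving 1 seat).
Remainders in descending order: C 0.5992, A 0.2051, B 0.1957.
The surplus seat goes to C.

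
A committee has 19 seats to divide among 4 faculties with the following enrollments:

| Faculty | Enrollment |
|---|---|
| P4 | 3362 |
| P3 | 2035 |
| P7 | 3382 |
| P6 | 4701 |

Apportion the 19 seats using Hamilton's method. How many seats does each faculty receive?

Standard divisor: 13480 ÷ 19 ≈ 709.474.
Standard quotas: P4 4.739, P3 2.868, P7 4.767, P6 6.626.
Lower quotas: P4 4, P3 2, P7 4, P6 6 (sum 16, leaving 3 seats).
Remainders in descending order: P3 0.868, P7 0.767, P4 0.739, P6 0.626.
The surplus seats go to P3, P7, P4.

P4 5, P3 3, P7 5, P6 6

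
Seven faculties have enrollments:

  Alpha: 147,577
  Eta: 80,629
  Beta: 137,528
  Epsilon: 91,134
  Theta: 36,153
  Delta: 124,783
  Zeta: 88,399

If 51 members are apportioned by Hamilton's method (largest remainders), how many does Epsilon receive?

6

Standard divisor: 706203 ÷ 51 ≈ 13847.118.
Standard quotas: Alpha 10.6576, Eta 5.8228, Beta 9.9319, Epsilon 6.5814, Theta 2.6109, Delta 9.0115, Zeta 6.3839.
Lower quotas: Alpha 10, Eta 5, Beta 9, Epsilon 6, Theta 2, Delta 9, Zeta 6 (sum 47, leaving 4 seats).
Remainders in descending order: Beta 0.9319, Eta 0.8228, Alpha 0.6576, Theta 0.6109, Epsilon 0.5814, Zeta 0.3839, Delta 0.0115.
Largest remainders: Beta, Eta, Alpha, Theta receive the extra seats.
Epsilon receives 6.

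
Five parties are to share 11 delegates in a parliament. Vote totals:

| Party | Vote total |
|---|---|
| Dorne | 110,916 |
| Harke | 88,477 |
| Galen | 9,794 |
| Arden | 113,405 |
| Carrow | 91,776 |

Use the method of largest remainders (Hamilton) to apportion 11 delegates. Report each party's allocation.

Dorne 3, Harke 2, Galen 0, Arden 3, Carrow 3

The standard divisor is 414368/11 ≈ 37669.818.
Standard quotas: Dorne 2.9444, Harke 2.3488, Galen 0.2600, Arden 3.0105, Carrow 2.4363.
Lower quotas: Dorne 2, Harke 2, Galen 0, Arden 3, Carrow 2 (sum 9, leaving 2 seats).
Remainders in descending order: Dorne 0.9444, Carrow 0.4363, Harke 0.3488, Galen 0.2600, Arden 0.0105.
Largest remainders: Dorne, Carrow receive the extra seats.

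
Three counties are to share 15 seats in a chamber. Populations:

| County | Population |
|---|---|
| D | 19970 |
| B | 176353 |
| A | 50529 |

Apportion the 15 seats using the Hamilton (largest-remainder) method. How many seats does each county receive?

D: 1; B: 11; A: 3

Total 246852; standard divisor 246852/15 ≈ 16456.8.
Standard quotas: D 1.2135, B 10.7161, A 3.0704.
Lower quotas: D 1, B 10, A 3 (sum 14, leaving 1 seat).
Remainders in descending order: B 0.7161, D 0.2135, A 0.0704.
Largest remainder: B receives the extra seat.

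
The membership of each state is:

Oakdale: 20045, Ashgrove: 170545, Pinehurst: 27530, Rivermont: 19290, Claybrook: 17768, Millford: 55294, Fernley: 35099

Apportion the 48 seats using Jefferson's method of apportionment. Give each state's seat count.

Standard divisor 345571/48 ≈ 7199.396; standard quotas: Oakdale 2.784, Ashgrove 23.689, Pinehurst 3.824, Rivermont 2.679, Claybrook 2.468, Millford 7.680, Fernley 4.875.
Rounding down gives 2, 23, 3, 2, 2, 7, 4 = 43 seats, so the divisor must be adjusted.
With modified divisor 6800: modified quotas Oakdale 2.948, Ashgrove 25.080, Pinehurst 4.049, Rivermont 2.837, Claybrook 2.613, Millford 8.131, Fernley 5.162.
Rounding down: Oakdale 2, Ashgrove 25, Pinehurst 4, Rivermont 2, Claybrook 2, Millford 8, Fernley 5 (total 48).

Oakdale=2, Ashgrove=25, Pinehurst=4, Rivermont=2, Claybrook=2, Millford=8, Fernley=5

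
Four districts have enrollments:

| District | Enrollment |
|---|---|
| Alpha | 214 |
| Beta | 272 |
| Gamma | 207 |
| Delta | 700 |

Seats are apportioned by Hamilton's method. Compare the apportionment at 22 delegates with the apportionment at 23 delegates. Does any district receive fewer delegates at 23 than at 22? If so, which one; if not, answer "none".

At 22 seats: Alpha 4, Beta 4, Gamma 3, Delta 11.
At 23 seats: Alpha 4, Beta 4, Gamma 3, Delta 12.
No district's allocation decreased.

none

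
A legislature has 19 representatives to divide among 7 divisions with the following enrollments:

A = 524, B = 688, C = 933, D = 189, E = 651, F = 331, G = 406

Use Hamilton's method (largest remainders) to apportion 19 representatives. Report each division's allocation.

Total 3722; standard divisor 3722/19 ≈ 195.895.
Standard quotas: A 2.675, B 3.512, C 4.763, D 0.965, E 3.323, F 1.690, G 2.073.
Lower quotas: A 2, B 3, C 4, D 0, E 3, F 1, G 2 (sum 15, leaving 4 seats).
Remainders in descending order: D 0.965, C 0.763, F 0.690, A 0.675, B 0.512, E 0.323, G 0.073.
Largest remainders: D, C, F, A receive the extra seats.

A 3; B 3; C 5; D 1; E 3; F 2; G 2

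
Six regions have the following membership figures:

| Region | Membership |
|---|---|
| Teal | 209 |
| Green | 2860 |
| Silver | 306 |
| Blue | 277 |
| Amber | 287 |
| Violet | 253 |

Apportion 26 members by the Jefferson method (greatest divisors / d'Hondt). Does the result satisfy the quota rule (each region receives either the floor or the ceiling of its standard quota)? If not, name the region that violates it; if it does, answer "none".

Green

Standard quotas: Teal 1.296, Green 17.739, Silver 1.898, Blue 1.718, Amber 1.780, Violet 1.569.
Jefferson allocation: Teal 1, Green 19, Silver 2, Blue 1, Amber 2, Violet 1.
Green has quota 17.739 (lower 17, upper 18) but receives 19 — outside the quota interval.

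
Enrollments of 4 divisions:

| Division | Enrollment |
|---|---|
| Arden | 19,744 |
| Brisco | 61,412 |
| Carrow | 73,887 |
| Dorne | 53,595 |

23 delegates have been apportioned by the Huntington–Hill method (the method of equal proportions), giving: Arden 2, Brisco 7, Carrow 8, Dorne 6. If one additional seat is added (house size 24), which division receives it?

Carrow

Priority for the next seat is population ÷ (√(s·(s+1))).
Priorities: Arden 8060.454, Brisco 8206.524, Carrow 8707.666, Dorne 8269.888.
Highest priority: Carrow.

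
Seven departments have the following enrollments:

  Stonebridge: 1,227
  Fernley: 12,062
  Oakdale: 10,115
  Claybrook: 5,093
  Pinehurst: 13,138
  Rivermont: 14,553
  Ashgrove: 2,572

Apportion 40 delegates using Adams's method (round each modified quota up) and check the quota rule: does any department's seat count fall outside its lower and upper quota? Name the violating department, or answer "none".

Standard quotas: Stonebridge 0.835, Fernley 8.211, Oakdale 6.886, Claybrook 3.467, Pinehurst 8.943, Rivermont 9.907, Ashgrove 1.751.
Adams allocation: Stonebridge 1, Fernley 8, Oakdale 7, Claybrook 4, Pinehurst 9, Rivermont 9, Ashgrove 2.
Every allocation lies between the lower and upper quota.

none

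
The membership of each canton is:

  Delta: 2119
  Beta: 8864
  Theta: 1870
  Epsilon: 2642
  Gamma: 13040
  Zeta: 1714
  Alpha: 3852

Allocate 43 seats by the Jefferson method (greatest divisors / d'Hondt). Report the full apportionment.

Delta: 2; Beta: 12; Theta: 2; Epsilon: 3; Gamma: 17; Zeta: 2; Alpha: 5

Standard divisor 34101/43 ≈ 793.047; standard quotas: Delta 2.672, Beta 11.177, Theta 2.358, Epsilon 3.331, Gamma 16.443, Zeta 2.161, Alpha 4.857.
Rounding down gives 2, 11, 2, 3, 16, 2, 4 = 40 seats, so the divisor must be adjusted.
With modified divisor 730: modified quotas Delta 2.903, Beta 12.142, Theta 2.562, Epsilon 3.619, Gamma 17.863, Zeta 2.348, Alpha 5.277.
Rounding down: Delta 2, Beta 12, Theta 2, Epsilon 3, Gamma 17, Zeta 2, Alpha 5 (total 43).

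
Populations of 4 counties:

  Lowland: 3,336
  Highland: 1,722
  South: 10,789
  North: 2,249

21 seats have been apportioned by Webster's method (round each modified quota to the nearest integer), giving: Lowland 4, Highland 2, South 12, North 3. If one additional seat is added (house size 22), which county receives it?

South

Priority for the next seat is population ÷ (current seats + 0.5).
Priorities: Lowland 741.333, Highland 688.800, South 863.120, North 642.571.
Highest priority: South.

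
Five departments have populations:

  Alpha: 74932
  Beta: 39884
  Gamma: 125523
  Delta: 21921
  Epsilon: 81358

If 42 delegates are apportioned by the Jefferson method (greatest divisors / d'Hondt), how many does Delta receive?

2

Standard divisor 343618/42 ≈ 8181.381; standard quotas: Alpha 9.159, Beta 4.875, Gamma 15.343, Delta 2.679, Epsilon 9.944.
Rounding down gives 9, 4, 15, 2, 9 = 39 seats, so the divisor must be adjusted.
With modified divisor 7700: modified quotas Alpha 9.731, Beta 5.180, Gamma 16.302, Delta 2.847, Epsilon 10.566.
Rounding down: Alpha 9, Beta 5, Gamma 16, Delta 2, Epsilon 10 (total 42).
Delta receives 2.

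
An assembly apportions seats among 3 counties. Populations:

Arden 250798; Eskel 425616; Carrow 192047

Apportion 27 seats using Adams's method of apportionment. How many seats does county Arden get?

8

Standard divisor 868461/27 ≈ 32165.222; standard quotas: Arden 7.797, Eskel 13.232, Carrow 5.971.
Rounding up gives 8, 14, 6 = 28 seats, so the divisor must be adjusted.
With modified divisor 34100: modified quotas Arden 7.355, Eskel 12.481, Carrow 5.632.
Rounding up: Arden 8, Eskel 13, Carrow 6 (total 27).
Arden receives 8.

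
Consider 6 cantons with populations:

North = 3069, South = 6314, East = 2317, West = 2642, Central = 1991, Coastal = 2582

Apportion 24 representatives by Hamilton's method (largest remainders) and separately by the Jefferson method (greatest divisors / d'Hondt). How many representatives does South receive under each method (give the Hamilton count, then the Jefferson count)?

Hamilton: North 4, South 8, East 3, West 3, Central 3, Coastal 3.
Jefferson: North 4, South 9, East 3, West 3, Central 2, Coastal 3.
South gets 8 under Hamilton and 9 under Jefferson.

8 and 9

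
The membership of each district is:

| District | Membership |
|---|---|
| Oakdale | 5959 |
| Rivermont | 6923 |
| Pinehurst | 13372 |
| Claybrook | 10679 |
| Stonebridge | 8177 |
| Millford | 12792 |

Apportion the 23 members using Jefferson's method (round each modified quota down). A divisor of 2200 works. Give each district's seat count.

Oakdale 2, Rivermont 3, Pinehurst 6, Claybrook 4, Stonebridge 3, Millford 5

With modified divisor 2200: modified quotas Oakdale 2.709, Rivermont 3.147, Pinehurst 6.078, Claybrook 4.854, Stonebridge 3.717, Millford 5.815.
Rounding down: Oakdale 2, Rivermont 3, Pinehurst 6, Claybrook 4, Stonebridge 3, Millford 5 (total 23).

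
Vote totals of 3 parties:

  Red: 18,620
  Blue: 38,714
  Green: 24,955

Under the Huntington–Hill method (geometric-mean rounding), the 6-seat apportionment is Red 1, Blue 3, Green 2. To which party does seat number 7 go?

Red

Priority for the next seat is population ÷ (√(s·(s+1))).
Priorities: Red 13166.328, Blue 11175.769, Green 10187.836.
Highest priority: Red.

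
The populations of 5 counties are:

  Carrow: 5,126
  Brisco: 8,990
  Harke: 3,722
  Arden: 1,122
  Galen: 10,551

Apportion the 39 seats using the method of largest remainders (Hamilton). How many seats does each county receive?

The standard divisor is 29511/39 ≈ 756.692.
Standard quotas: Carrow 6.7742, Brisco 11.8807, Harke 4.9188, Arden 1.4828, Galen 13.9436.
Lower quotas: Carrow 6, Brisco 11, Harke 4, Arden 1, Galen 13 (sum 35, leaving 4 seats).
Remainders in descending order: Galen 0.9436, Harke 0.9188, Brisco 0.8807, Carrow 0.7742, Arden 0.4828.
Largest remainders: Galen, Harke, Brisco, Carrow receive the extra seats.

Carrow 7, Brisco 12, Harke 5, Arden 1, Galen 14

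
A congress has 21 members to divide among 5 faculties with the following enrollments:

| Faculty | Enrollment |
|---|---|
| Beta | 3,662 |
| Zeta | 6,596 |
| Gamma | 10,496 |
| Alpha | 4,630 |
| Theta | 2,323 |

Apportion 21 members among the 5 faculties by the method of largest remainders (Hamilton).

The standard divisor is 27707/21 ≈ 1319.381.
Standard quotas: Beta 2.7755, Zeta 4.9993, Gamma 7.9552, Alpha 3.5092, Theta 1.7607.
Lower quotas: Beta 2, Zeta 4, Gamma 7, Alpha 3, Theta 1 (sum 17, leaving 4 seats).
Remainders in descending order: Zeta 0.9993, Gamma 0.9552, Beta 0.7755, Theta 0.7607, Alpha 0.5092.
The surplus seats go to Zeta, Gamma, Beta, Theta.

Beta 3, Zeta 5, Gamma 8, Alpha 3, Theta 2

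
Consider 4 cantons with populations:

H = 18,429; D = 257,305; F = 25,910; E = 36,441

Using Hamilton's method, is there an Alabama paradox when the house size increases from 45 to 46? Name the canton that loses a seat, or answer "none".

H

At 45 seats: H 3, D 34, F 3, E 5.
At 46 seats: H 2, D 35, F 4, E 5.
H drops from 3 to 2.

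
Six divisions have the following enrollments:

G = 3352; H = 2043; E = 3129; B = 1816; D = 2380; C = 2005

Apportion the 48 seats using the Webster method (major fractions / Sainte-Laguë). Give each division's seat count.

Standard divisor 14725/48 ≈ 306.771; standard quotas: G 10.927, H 6.660, E 10.200, B 5.920, D 7.758, C 6.536.
Rounding to the nearest integer gives 11, 7, 10, 6, 8, 7 = 49 seats, so the divisor must be adjusted.
With modified divisor 310: modified quotas G 10.813, H 6.590, E 10.094, B 5.858, D 7.677, C 6.468.
Rounding to the nearest integer: G 11, H 7, E 10, B 6, D 8, C 6 (total 48).

G: 11, H: 7, E: 10, B: 6, D: 8, C: 6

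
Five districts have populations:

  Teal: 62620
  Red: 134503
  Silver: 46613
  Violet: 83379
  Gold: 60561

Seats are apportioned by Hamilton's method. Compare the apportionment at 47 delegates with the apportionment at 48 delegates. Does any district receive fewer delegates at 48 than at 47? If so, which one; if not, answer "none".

At 47 seats: Teal 8, Red 16, Silver 6, Violet 10, Gold 7.
At 48 seats: Teal 8, Red 17, Silver 6, Violet 10, Gold 7.
No district's allocation decreased.

none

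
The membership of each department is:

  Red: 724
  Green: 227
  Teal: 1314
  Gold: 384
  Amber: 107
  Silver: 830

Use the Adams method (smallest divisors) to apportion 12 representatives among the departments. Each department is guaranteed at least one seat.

Red 2, Green 1, Teal 4, Gold 1, Amber 1, Silver 3

Standard divisor 3586/12 ≈ 298.833; standard quotas: Red 2.423, Green 0.760, Teal 4.397, Gold 1.285, Amber 0.358, Silver 2.777.
Rounding up gives 3, 1, 5, 2, 1, 3 = 15 seats, so the divisor must be adjusted.
With modified divisor 400: modified quotas Red 1.810, Green 0.568, Teal 3.285, Gold 0.960, Amber 0.268, Silver 2.075.
Rounding up: Red 2, Green 1, Teal 4, Gold 1, Amber 1, Silver 3 (total 12).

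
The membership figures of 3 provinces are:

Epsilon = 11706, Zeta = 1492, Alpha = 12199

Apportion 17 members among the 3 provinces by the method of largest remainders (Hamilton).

Epsilon: 8; Zeta: 1; Alpha: 8

Total 25397; standard divisor 25397/17 ≈ 1493.941.
Standard quotas: Epsilon 7.8356, Zeta 0.9987, Alpha 8.1656.
Lower quotas: Epsilon 7, Zeta 0, Alpha 8 (sum 15, leaving 2 seats).
Remainders in descending order: Zeta 0.9987, Epsilon 0.8356, Alpha 0.1656.
The surplus seats go to Zeta, Epsilon.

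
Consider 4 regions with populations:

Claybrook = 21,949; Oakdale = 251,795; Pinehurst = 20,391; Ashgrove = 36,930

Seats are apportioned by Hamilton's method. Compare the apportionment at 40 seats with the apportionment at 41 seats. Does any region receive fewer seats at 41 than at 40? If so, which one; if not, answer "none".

Pinehurst

At 40 seats: Claybrook 3, Oakdale 30, Pinehurst 3, Ashgrove 4.
At 41 seats: Claybrook 3, Oakdale 31, Pinehurst 2, Ashgrove 5.
Pinehurst drops from 3 to 2.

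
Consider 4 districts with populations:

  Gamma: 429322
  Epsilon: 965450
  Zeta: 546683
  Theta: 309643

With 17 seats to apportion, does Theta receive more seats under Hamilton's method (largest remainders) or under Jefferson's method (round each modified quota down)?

Hamilton

Hamilton: Gamma 3, Epsilon 7, Zeta 4, Theta 3.
Jefferson: Gamma 3, Epsilon 8, Zeta 4, Theta 2.
Theta gets 3 under Hamilton and 2 under Jefferson.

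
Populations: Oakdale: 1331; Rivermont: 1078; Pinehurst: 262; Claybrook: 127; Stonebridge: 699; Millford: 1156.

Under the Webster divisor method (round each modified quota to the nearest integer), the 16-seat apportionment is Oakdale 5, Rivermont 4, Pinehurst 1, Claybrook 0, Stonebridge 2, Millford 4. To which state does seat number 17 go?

Stonebridge

Priority for the next seat is population ÷ (current seats + 0.5).
Priorities: Oakdale 242.000, Rivermont 239.556, Pinehurst 174.667, Claybrook 254.000, Stonebridge 279.600, Millford 256.889.
Highest priority: Stonebridge.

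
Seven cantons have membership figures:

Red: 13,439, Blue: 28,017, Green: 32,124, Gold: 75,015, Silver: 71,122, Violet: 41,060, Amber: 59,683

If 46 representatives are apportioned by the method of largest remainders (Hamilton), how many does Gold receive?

Total 320460; standard divisor 320460/46 ≈ 6966.522.
Standard quotas: Red 1.9291, Blue 4.0217, Green 4.6112, Gold 10.7679, Silver 10.2091, Violet 5.8939, Amber 8.5671.
Lower quotas: Red 1, Blue 4, Green 4, Gold 10, Silver 10, Violet 5, Amber 8 (sum 42, leaving 4 seats).
Remainders in descending order: Red 0.9291, Violet 0.8939, Gold 0.7679, Green 0.6112, Amber 0.5671, Silver 0.2091, Blue 0.0217.
The surplus seats go to Red, Violet, Gold, Green.
Gold receives 11.

11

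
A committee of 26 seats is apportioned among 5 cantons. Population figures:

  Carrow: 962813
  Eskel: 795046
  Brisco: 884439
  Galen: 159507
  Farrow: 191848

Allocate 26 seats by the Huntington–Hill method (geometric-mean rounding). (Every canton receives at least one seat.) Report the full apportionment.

With divisor 115828: modified quotas Carrow 8.312, Eskel 6.864, Brisco 7.636, Galen 1.377, Farrow 1.656.
Geometric-mean thresholds: Carrow √(8·9)=8.485, Eskel √(6·7)=6.481, Brisco √(7·8)=7.483, Galen √(1·2)=1.414, Farrow √(1·2)=1.414.
Each quota rounded against its threshold gives Carrow 8, Eskel 7, Brisco 8, Galen 1, Farrow 2 (total 26).

Carrow 8; Eskel 7; Brisco 8; Galen 1; Farrow 2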